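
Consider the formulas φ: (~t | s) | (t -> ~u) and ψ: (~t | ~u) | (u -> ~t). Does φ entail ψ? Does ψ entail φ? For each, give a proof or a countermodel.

[⇒] This fails. Under t = T, s = T, u = T, the left side is true but the right side is false.

[⇐] Assume the antecedent. If t is true, the antecedent forces (t = T, s = F, u = F) or (t = T, s = T, u = F), and (~t | s) | (t -> ~u) holds there. If t is false, (~t | s) | (t -> ~u) reduces to true regardless of the other variables. Either way (~t | s) | (t -> ~u) holds.

Only the reverse direction holds.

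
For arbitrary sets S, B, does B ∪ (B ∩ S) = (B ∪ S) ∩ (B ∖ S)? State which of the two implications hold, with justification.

(⟹) This inclusion fails. Take S = {1}, B = {1}; then 1 ∈ B ∪ (B ∩ S) but 1 ∉ (B ∪ S) ∩ (B ∖ S).

(⟸) Let x ∈ (B ∪ S) ∩ (B ∖ S). Then x ∈ B and x ∉ S, from which x ∈ B ∪ (B ∩ S).

(⊆) fails; (⊇) holds.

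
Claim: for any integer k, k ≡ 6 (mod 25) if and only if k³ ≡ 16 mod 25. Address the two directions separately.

Equivalent; both directions hold.

(←) Suppose k³ ≡ 16 (mod 25). The only residue r in {0, …, 24} with r³ ≡ 16 (mod 25) is r = 6, so k ≡ 6 (mod 25).

(→) Suppose k ≡ 6 (mod 25). Write k = 25j + 6. Then (25j + 6)³ = 15625j³ + 11250j² + 2700j + 216 = 25(625j³ + 450j² + 108j + 8) + 16, so k³ ≡ 16 (mod 25).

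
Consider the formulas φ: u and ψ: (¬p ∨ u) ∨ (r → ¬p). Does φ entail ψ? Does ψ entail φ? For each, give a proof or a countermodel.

(←) This fails. Under r = F, u = F, p = F, the left side is false but the right side is true.

(→) Assume the antecedent. If r is true, the antecedent forces (r = T, u = T, p = F) or (r = T, u = T, p = T), and (¬p ∨ u) ∨ (r → ¬p) holds there. If r is false, (¬p ∨ u) ∨ (r → ¬p) reduces to true regardless of the other variables. Either way (¬p ∨ u) ∨ (r → ¬p) holds.

(⇒) holds; (⇐) fails.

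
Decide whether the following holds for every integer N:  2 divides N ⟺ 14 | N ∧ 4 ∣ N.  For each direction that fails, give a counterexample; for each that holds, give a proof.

Only the reverse direction holds.

[⇒] This fails: take N = 2. Certainly 2 ∣ 2, but 14 ∤ 2.

[⇐] Suppose 14 ∣ N and 4 ∣ N. Any common multiple of 14 and 4 is a multiple of their lcm; here lcm(14, 4) = 14·4/gcd(14, 4) = 56/2 = 28, so 28 ∣ N. Since 2 ∣ 28, it follows that 2 ∣ N.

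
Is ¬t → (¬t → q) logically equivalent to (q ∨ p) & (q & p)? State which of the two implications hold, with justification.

The forward direction fails; the converse holds.

(→) This fails. Under p = F, t = T, q = F, the left side is true but the right side is false.

(←) Assume the antecedent. If p is true, the antecedent forces (p = T, t = F, q = T) or (p = T, t = T, q = T), and ¬t → (¬t → q) holds there. If p is false, the antecedent cannot hold. Either way ¬t → (¬t → q) holds.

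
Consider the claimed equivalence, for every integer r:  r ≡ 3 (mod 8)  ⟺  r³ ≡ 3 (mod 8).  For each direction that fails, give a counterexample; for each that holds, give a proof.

(→) Suppose r ≡ 3 (mod 8). Write r = 8j + 3. Then (8j + 3)³ = 512j³ + 576j² + 216j + 27 = 8(64j³ + 72j² + 27j + 3) + 3, so r³ ≡ 3 (mod 8).

(←) Conversely, suppose r³ ≡ 3 (mod 8). The only residue r in {0, …, 7} with r³ ≡ 3 (mod 8) is r = 3, so r ≡ 3 (mod 8).

Equivalent; both directions hold.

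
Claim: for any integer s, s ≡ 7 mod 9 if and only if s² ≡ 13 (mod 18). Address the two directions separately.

(⇒) This fails: take s = 16. Then 16 ≡ 7 (mod 9), but 16² = 256 ≡ 4 (mod 18), not 13.

(⇐) This fails: take s = 11. Then 11² = 121 ≡ 13 (mod 18), yet 11 ≡ 2 (mod 9), not 7.

(⇒) fails and (⇐) fails.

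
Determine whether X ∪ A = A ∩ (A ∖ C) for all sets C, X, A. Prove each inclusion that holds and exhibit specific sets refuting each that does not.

(⟹) This inclusion fails. Take C = ∅, X = {1}, A = ∅; then 1 ∈ X ∪ A but 1 ∉ A ∩ (A ∖ C).

(⟸) Let x ∈ A ∩ (A ∖ C). Then either x ∈ A and x ∉ C, X; or x ∈ X ∩ A and x ∉ C. In each case x ∈ X ∪ A, so A ∩ (A ∖ C) ⊆ X ∪ A.

The sets are not equal: only the reverse inclusion holds.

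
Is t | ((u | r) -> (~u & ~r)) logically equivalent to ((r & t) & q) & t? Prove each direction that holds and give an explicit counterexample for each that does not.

Only the converse holds.

Forward direction. This fails. Under q = F, r = F, u = F, t = F, the left side is true but the right side is false.

Converse. Assume the antecedent. If q is true, the antecedent forces (q = T, r = T, u = F, t = T) or (q = T, r = T, u = T, t = T), and t | ((u | r) -> (~u & ~r)) holds there. If q is false, the antecedent cannot hold. Either way t | ((u | r) -> (~u & ~r)) holds.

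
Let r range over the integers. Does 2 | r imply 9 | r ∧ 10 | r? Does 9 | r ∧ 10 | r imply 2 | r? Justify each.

Only the reverse direction holds.

Forward direction. This fails: take r = 2. Certainly 2 ∣ 2, but 9 ∤ 2.

Converse. Suppose 9 ∣ r and 10 ∣ r. Any common multiple of 9 and 10 is a multiple of their lcm; here gcd(9, 10) = 1, so lcm(9, 10) = 9·10 = 90, so 90 ∣ r. Since 2 ∣ 90, it follows that 2 ∣ r.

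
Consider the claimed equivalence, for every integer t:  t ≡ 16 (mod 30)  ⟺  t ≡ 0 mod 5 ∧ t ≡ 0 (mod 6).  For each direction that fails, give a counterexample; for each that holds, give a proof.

Neither direction holds.

(→) This fails: t = 16 gives 16 ≡ 16 (mod 30) but 16 ≡ 1 (mod 5), so the conjunction on the right does not hold.

(←) This fails: t = 0 satisfies both congruences on the right (0 ≡ 0 mod 5 and 0 ≡ 0 mod 6) yet 0 ≡ 0 (mod 30), not 16.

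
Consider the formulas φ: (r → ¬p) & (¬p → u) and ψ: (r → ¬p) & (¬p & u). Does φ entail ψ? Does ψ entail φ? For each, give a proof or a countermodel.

(⇐) Assume the antecedent. If r is true, the antecedent forces (r = T, p = F, u = T), and (r → ¬p) & (¬p → u) holds there. If r is false, the antecedent forces (r = F, p = F, u = T), and (r → ¬p) & (¬p → u) holds there. Either way (r → ¬p) & (¬p → u) holds.

(⇒) This fails. Under r = F, p = T, u = F, the left side is true but the right side is false.

Not equivalent: only (⇐) holds.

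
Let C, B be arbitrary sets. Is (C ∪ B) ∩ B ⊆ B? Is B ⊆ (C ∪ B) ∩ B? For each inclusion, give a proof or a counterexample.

(⊆) Let x ∈ (C ∪ B) ∩ B. Then either x ∈ B and x ∉ C; or x ∈ C ∩ B. In each case x ∈ B, so (C ∪ B) ∩ B ⊆ B.

(⊇) Let x ∈ B. Then either x ∈ B and x ∉ C; or x ∈ C ∩ B. In each case x ∈ (C ∪ B) ∩ B, so B ⊆ (C ∪ B) ∩ B.

Both inclusions hold; the sets are equal.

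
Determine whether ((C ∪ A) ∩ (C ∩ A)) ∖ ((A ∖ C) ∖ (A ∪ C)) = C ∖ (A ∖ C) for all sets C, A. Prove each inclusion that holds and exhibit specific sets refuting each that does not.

The sets are not equal: only the forward inclusion holds.

Forward inclusion. Let x ∈ ((C ∪ A) ∩ (C ∩ A)) ∖ ((A ∖ C) ∖ (A ∪ C)). Then x ∈ C ∩ A, from which x ∈ C ∖ (A ∖ C).

Reverse inclusion. This inclusion fails. Take C = {1}, A = ∅; then 1 ∈ C ∖ (A ∖ C) but 1 ∉ ((C ∪ A) ∩ (C ∩ A)) ∖ ((A ∖ C) ∖ (A ∪ C)).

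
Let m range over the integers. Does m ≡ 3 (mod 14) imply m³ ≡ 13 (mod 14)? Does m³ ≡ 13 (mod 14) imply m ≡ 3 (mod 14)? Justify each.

Forward direction. Suppose m ≡ 3 (mod 14). Write m = 14j + 3. Then (14j + 3)³ = 2744j³ + 1764j² + 378j + 27 = 14(196j³ + 126j² + 27j + 1) + 13, so m³ ≡ 13 (mod 14).

Converse. This fails: take m = 5. Then 5³ = 125 ≡ 13 (mod 14), yet 5 ≡ 5 (mod 14), not 3.

The forward direction holds; the converse fails.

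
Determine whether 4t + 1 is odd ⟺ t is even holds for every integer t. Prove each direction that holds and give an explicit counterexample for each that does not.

(⇒) This fails: take t = 1. Then 4t + 1 = 5, which is odd, yet t = 1 is odd, not even.

(⇐) Suppose t is even. Since 4 is even, 4t is even for every t, so 4t + 1 has the same parity as 1, which is odd. Hence 4t + 1 is odd.

Not equivalent: only (⇐) holds.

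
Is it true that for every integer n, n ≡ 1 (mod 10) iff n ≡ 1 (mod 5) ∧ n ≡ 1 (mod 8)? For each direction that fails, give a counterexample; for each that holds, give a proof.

[⇒] This fails: n = 11 gives 11 ≡ 1 (mod 10) but 11 ≡ 3 (mod 8), so the conjunction on the right does not hold.

[⇐] Conversely, if n ≡ 1 (mod 5) and n ≡ 1 (mod 8), then by the Chinese remainder theorem n ≡ 1 (mod 40). Since 1 ≡ 1 (mod 10) and 10 ∣ 40, we get n ≡ 1 (mod 10).

The forward direction fails; the converse holds.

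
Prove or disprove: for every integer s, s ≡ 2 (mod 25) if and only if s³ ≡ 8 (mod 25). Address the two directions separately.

The biconditional holds.

(⇒) Suppose s ≡ 2 (mod 25). Write s = 25j + 2. Then (25j + 2)³ = 15625j³ + 3750j² + 300j + 8 = 25(625j³ + 150j² + 12j) + 8, so s³ ≡ 8 (mod 25).

(⇐) Conversely, suppose s³ ≡ 8 (mod 25). The only residue r in {0, …, 24} with r³ ≡ 8 (mod 25) is r = 2, so s ≡ 2 (mod 25).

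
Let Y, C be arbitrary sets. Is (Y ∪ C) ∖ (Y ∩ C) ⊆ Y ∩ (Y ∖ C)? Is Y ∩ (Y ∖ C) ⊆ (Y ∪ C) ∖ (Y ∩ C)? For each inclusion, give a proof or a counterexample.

The sets are not equal: only the reverse inclusion holds.

Reverse inclusion. Let x ∈ Y ∩ (Y ∖ C). Then x ∈ Y and x ∉ C, from which x ∈ (Y ∪ C) ∖ (Y ∩ C).

Forward inclusion. This inclusion fails. Take Y = ∅, C = {1}; then 1 ∈ (Y ∪ C) ∖ (Y ∩ C) but 1 ∉ Y ∩ (Y ∖ C).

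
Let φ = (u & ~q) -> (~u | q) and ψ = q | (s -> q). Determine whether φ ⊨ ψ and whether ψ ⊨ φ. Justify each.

Both directions fail.

[⇒] This fails. Under s = T, u = F, q = F, the left side is true but the right side is false.

[⇐] This fails. Under s = F, u = T, q = F, the left side is false but the right side is true.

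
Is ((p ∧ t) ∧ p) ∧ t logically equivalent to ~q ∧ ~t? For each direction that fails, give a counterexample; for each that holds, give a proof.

(→) This fails. Under t = T, p = T, q = F, the left side is true but the right side is false.

(←) This fails. Under t = F, p = F, q = F, the left side is false but the right side is true.

Neither implication holds.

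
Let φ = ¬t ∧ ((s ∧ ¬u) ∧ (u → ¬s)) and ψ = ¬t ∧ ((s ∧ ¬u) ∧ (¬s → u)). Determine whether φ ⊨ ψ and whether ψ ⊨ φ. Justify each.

(⟸) Assume the antecedent. If s is true, the antecedent forces (s = T, t = F, u = F), and ¬t ∧ ((s ∧ ¬u) ∧ (u → ¬s)) holds there. If s is false, the antecedent cannot hold. Either way ¬t ∧ ((s ∧ ¬u) ∧ (u → ¬s)) holds.

(⟹) Assume the antecedent. If s is true, the antecedent forces (s = T, t = F, u = F), and ¬t ∧ ((s ∧ ¬u) ∧ (¬s → u)) holds there. If s is false, the antecedent cannot hold. Either way ¬t ∧ ((s ∧ ¬u) ∧ (¬s → u)) holds.

Both directions hold.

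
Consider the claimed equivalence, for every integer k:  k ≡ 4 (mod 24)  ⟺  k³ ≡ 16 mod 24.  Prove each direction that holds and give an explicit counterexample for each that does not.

(←) This fails: take k = 10. Then 10³ = 1000 ≡ 16 (mod 24), yet 10 ≡ 10 (mod 24), not 4.

(→) Suppose k ≡ 4 (mod 24). Write k = 24j + 4. Then (24j + 4)³ = 13824j³ + 6912j² + 1152j + 64 = 24(576j³ + 288j² + 48j + 2) + 16, so k³ ≡ 16 (mod 24).

The forward direction holds; the converse fails.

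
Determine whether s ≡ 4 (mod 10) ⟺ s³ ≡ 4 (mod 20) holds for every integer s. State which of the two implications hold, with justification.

(⟸) The residues r modulo 20 with r³ ≡ 4 (mod 20) are exactly {4, 14}, and each is ≡ 4 (mod 10).

(⟹) Suppose s ≡ 4 (mod 10). Working modulo 20, s ∈ {4, 14}; for each such r, r³ ≡ 4 (mod 20).

Both implications hold.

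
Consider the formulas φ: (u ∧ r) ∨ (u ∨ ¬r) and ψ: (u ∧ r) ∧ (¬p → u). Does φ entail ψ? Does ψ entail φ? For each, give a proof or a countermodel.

(→) This fails. Under u = F, r = F, p = F, the left side is true but the right side is false.

(←) Assume the antecedent. If u is true, (u ∧ r) ∨ (u ∨ ¬r) reduces to true regardless of the other variables. If u is false, the antecedent cannot hold. Either way (u ∧ r) ∨ (u ∨ ¬r) holds.

Only the reverse direction holds.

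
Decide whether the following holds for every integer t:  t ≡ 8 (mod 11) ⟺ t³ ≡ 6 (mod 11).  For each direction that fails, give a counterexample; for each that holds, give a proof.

(→) Suppose t ≡ 8 (mod 11). Write t = 11j + 8. Then (11j + 8)³ = 1331j³ + 2904j² + 2112j + 512 = 11(121j³ + 264j² + 192j + 46) + 6, so t³ ≡ 6 (mod 11).

(←) Conversely, suppose t³ ≡ 6 (mod 11). The only residue r in {0, …, 10} with r³ ≡ 6 (mod 11) is r = 8, so t ≡ 8 (mod 11).

The biconditional holds.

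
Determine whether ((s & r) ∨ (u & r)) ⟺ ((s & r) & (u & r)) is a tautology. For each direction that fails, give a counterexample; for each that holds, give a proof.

(⇒) fails; (⇐) holds.

(⇒) This fails. Under s = T, u = F, r = T, the left side is true but the right side is false.

(⇐) Assume the antecedent. If s is true, the antecedent forces (s = T, u = T, r = T), and (s & r) ∨ (u & r) holds there. If s is false, the antecedent cannot hold. Either way (s & r) ∨ (u & r) holds.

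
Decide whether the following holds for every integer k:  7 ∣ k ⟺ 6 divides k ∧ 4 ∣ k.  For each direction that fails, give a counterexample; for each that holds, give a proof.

Neither direction holds.

(⇒) This fails: take k = 7. Certainly 7 ∣ 7, but 6 ∤ 7.

(⇐) This fails: take k = 12. Both 6 ∣ 12 and 4 ∣ 12, yet 12 is not a multiple of 7 (since 12 = 1·7 + 5), so 7 ∤ 12.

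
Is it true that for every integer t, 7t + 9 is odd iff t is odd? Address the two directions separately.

(⇒) This fails: t = 0 gives 7t + 9 = 9, which is odd, but 0 is even, not odd.

(⇐) This also fails: t = 5 is odd, but 7t + 9 = 44 is even, not odd.

Neither implication holds.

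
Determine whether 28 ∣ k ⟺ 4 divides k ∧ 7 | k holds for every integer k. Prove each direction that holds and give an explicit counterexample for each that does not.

(⇐) Suppose 4 ∣ k and 7 ∣ k. Any common multiple of 4 and 7 is a multiple of their lcm; here gcd(4, 7) = 1, so lcm(4, 7) = 4·7 = 28, so 28 ∣ k.

(⇒) If 28 ∣ k, write k = 28q. Since 28 = 7·4, k = 4·(7q), so 4 ∣ k; and since 28 = 4·7, k = 7·(4q), so 7 ∣ k.

Equivalent; both directions hold.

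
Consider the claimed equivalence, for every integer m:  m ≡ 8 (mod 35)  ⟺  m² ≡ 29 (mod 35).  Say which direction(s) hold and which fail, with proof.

(⇒) holds; (⇐) fails.

[⇐] This fails: take m = 13. Then 13² = 169 ≡ 29 (mod 35), yet 13 ≡ 13 (mod 35), not 8.

[⇒] Suppose m ≡ 8 (mod 35). Write m = 35j + 8. Then (35j + 8)² = 1225j² + 560j + 64 = 35(35j² + 16j + 1) + 29, so m² ≡ 29 (mod 35).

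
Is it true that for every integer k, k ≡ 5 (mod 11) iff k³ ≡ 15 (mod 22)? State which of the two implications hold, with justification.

The forward direction fails; the converse holds.

(⇒) This fails: take k = 16. Then 16 ≡ 5 (mod 11), but 16³ = 4096 ≡ 4 (mod 22), not 15.

(⇐) Conversely, the residues r modulo 22 with r³ ≡ 15 (mod 22) are exactly {5}, and each is ≡ 5 (mod 11).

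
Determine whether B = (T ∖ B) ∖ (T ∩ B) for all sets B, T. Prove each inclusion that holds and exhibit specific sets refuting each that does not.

(⟹) This inclusion fails. Take B = {1}, T = ∅; then 1 ∈ B but 1 ∉ (T ∖ B) ∖ (T ∩ B).

(⟸) This inclusion fails. Take B = ∅, T = {1}; then 1 ∈ (T ∖ B) ∖ (T ∩ B) but 1 ∉ B.

(⊆) fails and (⊇) fails.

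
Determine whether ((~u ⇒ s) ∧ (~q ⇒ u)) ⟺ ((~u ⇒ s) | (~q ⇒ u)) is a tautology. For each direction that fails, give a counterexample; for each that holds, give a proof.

(←) This fails. Under u = F, q = T, s = F, the left side is false but the right side is true.

(→) Assume the antecedent. If u is true, (~u ⇒ s) | (~q ⇒ u) reduces to true regardless of the other variables. If u is false, the antecedent forces (u = F, q = T, s = T), and (~u ⇒ s) | (~q ⇒ u) holds there. Either way (~u ⇒ s) | (~q ⇒ u) holds.

(⇒) holds; (⇐) fails.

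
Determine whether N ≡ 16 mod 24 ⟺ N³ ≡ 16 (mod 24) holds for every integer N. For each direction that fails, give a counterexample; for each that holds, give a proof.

Not equivalent: only (⇒) holds.

(⇒) Suppose N ≡ 16 mod 24. Write N = 24j + 16. Then (24j + 16)³ = 13824j³ + 27648j² + 18432j + 4096 = 24(576j³ + 1152j² + 768j + 170) + 16, so N³ ≡ 16 (mod 24).

(⇐) This fails: take N = 4. Then 4³ = 64 ≡ 16 (mod 24), yet 4 ≡ 4 (mod 24), not 16.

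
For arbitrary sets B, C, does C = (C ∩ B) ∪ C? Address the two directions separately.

Reverse inclusion. Let x ∈ (C ∩ B) ∪ C. Then either x ∈ C and x ∉ B; or x ∈ B ∩ C. In each case x ∈ C, so (C ∩ B) ∪ C ⊆ C.

Forward inclusion. Let x ∈ C. Then either x ∈ C and x ∉ B; or x ∈ B ∩ C. In each case x ∈ (C ∩ B) ∪ C, so C ⊆ (C ∩ B) ∪ C.

Both inclusions hold; the sets are equal.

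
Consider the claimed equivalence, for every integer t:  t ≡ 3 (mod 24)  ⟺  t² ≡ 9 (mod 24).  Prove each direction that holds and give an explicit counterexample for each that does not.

Forward direction. Suppose t ≡ 3 (mod 24). Write t = 24j + 3. Then (24j + 3)² = 576j² + 144j + 9 = 24(24j² + 6j) + 9, so t² ≡ 9 (mod 24).

Converse. This fails: take t = 9. Then 9² = 81 ≡ 9 (mod 24), yet 9 ≡ 9 (mod 24), not 3.

The forward direction holds; the converse fails.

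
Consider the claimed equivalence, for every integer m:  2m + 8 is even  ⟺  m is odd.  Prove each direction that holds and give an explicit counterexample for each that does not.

The forward direction fails; the converse holds.

Forward direction. This fails: take m = 6. Then 2m + 8 = 20, which is even, yet m = 6 is even, not odd.

Converse. Suppose m is odd. Since 2 is even, 2m is even for every m, so 2m + 8 has the same parity as 8, which is even. Hence 2m + 8 is even.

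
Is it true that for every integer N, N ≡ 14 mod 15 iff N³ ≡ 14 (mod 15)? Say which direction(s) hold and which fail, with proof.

Equivalent; both directions hold.

(⇐) Suppose N³ ≡ 14 (mod 15). The only residue r in {0, …, 14} with r³ ≡ 14 (mod 15) is r = 14, so N ≡ 14 (mod 15).

(⇒) Suppose N ≡ 14 mod 15. Write N = 15j + 14. Then (15j + 14)³ = 3375j³ + 9450j² + 8820j + 2744 = 15(225j³ + 630j² + 588j + 182) + 14, so N³ ≡ 14 (mod 15).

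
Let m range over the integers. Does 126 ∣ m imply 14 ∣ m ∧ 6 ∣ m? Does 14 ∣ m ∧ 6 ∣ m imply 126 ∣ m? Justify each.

(⇒) holds; (⇐) fails.

Forward direction. If 126 ∣ m, write m = 126q. Since 126 = 9·14, m = 14·(9q), so 14 ∣ m; and since 126 = 21·6, m = 6·(21q), so 6 ∣ m.

Converse. This fails: take m = 42. Both 14 ∣ 42 and 6 ∣ 42, yet 42 is not a multiple of 126 (since 42 = 0·126 + 42), so 126 ∤ 42.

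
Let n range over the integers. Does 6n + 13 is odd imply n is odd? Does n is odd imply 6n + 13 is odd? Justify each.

(⟹) This fails: take n = 4. Then 6n + 13 = 37, which is odd, yet n = 4 is even, not odd.

(⟸) Suppose n is odd. Since 6 is even, 6n is even for every n, so 6n + 13 has the same parity as 13, which is odd. Hence 6n + 13 is odd.

Not equivalent: only (⇐) holds.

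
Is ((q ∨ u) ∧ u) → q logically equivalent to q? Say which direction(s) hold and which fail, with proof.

(⇒) fails; (⇐) holds.

(⟹) This fails. Under q = F, u = F, the left side is true but the right side is false.

(⟸) Assume the antecedent. If q is true, ((q ∨ u) ∧ u) → q reduces to true regardless of the other variables. If q is false, the antecedent cannot hold. Either way ((q ∨ u) ∧ u) → q holds.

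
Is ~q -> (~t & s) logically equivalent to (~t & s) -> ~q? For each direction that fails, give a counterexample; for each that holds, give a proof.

[⇒] This fails. Under s = T, q = T, t = F, the left side is true but the right side is false.

[⇐] This fails. Under s = F, q = F, t = F, the left side is false but the right side is true.

Neither implication holds.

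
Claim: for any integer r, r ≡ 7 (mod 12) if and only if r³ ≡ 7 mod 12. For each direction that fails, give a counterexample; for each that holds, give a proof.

(⟹) Suppose r ≡ 7 (mod 12). Write r = 12j + 7. Then (12j + 7)³ = 1728j³ + 3024j² + 1764j + 343 = 12(144j³ + 252j² + 147j + 28) + 7, so r³ ≡ 7 (mod 12).

(⟸) Conversely, suppose r³ ≡ 7 (mod 12). The only residue r in {0, …, 11} with r³ ≡ 7 (mod 12) is r = 7, so r ≡ 7 (mod 12).

Equivalent; both directions hold.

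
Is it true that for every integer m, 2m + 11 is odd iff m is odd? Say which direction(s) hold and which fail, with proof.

The forward direction fails; the converse holds.

(⟹) This fails: take m = 0. Then 2m + 11 = 11, which is odd, yet m = 0 is even, not odd.

(⟸) Suppose m is odd. Since 2 is even, 2m is even for every m, so 2m + 11 has the same parity as 11, which is odd. Hence 2m + 11 is odd.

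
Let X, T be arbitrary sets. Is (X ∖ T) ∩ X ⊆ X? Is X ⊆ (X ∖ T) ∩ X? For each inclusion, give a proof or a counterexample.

(⊆) holds; (⊇) fails.

Forward inclusion. Let x ∈ (X ∖ T) ∩ X. Then x ∈ X and x ∉ T, from which x ∈ X.

Reverse inclusion. This inclusion fails. Take X = {1}, T = {1}; then 1 ∈ X but 1 ∉ (X ∖ T) ∩ X.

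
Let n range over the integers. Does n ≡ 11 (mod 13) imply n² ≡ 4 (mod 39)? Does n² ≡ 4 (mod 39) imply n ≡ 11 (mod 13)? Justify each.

(→) This fails: take n = 24. Then 24 ≡ 11 (mod 13), but 24² = 576 ≡ 30 (mod 39), not 4.

(←) This fails: take n = 2. Then 2² = 4 ≡ 4 (mod 39), yet 2 ≡ 2 (mod 13), not 11.

(⇒) fails and (⇐) fails.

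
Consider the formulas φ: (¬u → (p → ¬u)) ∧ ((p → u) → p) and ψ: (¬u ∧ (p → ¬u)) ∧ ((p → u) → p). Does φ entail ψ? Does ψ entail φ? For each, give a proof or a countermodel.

Not equivalent: only (⇐) holds.

(⇒) This fails. Under u = T, p = T, the left side is true but the right side is false.

(⇐) Assume the antecedent. If u is true, the antecedent cannot hold. If u is false, the antecedent forces (u = F, p = T), and the consequent holds there. Either way the consequent holds.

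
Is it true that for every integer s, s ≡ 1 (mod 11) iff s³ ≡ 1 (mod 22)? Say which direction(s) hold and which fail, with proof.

[⇒] This fails: take s = 12. Then 12 ≡ 1 (mod 11), but 12³ = 1728 ≡ 12 (mod 22), not 1.

[⇐] Conversely, the residues r modulo 22 with r³ ≡ 1 (mod 22) are exactly {1}, and each is ≡ 1 (mod 11).

Only the reverse direction holds.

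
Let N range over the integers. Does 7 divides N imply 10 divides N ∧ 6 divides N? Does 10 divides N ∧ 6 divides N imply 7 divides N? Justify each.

Neither direction holds.

(⟹) This fails: take N = 7. Certainly 7 ∣ 7, but 10 ∤ 7.

(⟸) This fails: take N = 30. Both 10 ∣ 30 and 6 ∣ 30, yet 30 is not a multiple of 7 (since 30 = 4·7 + 2), so 7 ∤ 30.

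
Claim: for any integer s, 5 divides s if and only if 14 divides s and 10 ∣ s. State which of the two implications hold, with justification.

Not equivalent: only (⇐) holds.

(⇒) This fails: take s = 5. Certainly 5 ∣ 5, but 14 ∤ 5.

(⇐) Suppose 14 ∣ s and 10 ∣ s. Any common multiple of 14 and 10 is a multiple of their lcm; here lcm(14, 10) = 14·10/gcd(14, 10) = 140/2 = 70, so 70 ∣ s. Since 5 ∣ 70, it follows that 5 ∣ s.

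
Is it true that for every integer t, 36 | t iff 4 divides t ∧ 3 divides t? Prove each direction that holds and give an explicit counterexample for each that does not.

(⟹) If 36 ∣ t, write t = 36q. Since 36 = 9·4, t = 4·(9q), so 4 ∣ t; and since 36 = 12·3, t = 3·(12q), so 3 ∣ t.

(⟸) This fails: take t = 12. Both 4 ∣ 12 and 3 ∣ 12, yet 12 is not a multiple of 36 (since 12 = 0·36 + 12), so 36 ∤ 12.

Not equivalent: only (⇒) holds.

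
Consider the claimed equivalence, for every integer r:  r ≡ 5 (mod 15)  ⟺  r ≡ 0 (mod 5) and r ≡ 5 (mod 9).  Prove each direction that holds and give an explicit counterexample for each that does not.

The forward direction fails; the converse holds.

Converse. If r ≡ 0 (mod 5) and r ≡ 5 (mod 9), then by the Chinese remainder theorem r ≡ 5 (mod 45). Since 5 ≡ 5 (mod 15) and 15 ∣ 45, we get r ≡ 5 (mod 15).

Forward direction. This fails: r = 35 gives 35 ≡ 5 (mod 15) but 35 ≡ 8 (mod 9), so the conjunction on the right does not hold.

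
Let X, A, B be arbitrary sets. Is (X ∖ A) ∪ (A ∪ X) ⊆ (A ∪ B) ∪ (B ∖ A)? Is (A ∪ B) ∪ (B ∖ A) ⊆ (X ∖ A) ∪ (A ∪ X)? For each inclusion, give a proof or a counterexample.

Neither inclusion holds.

(⟹) This inclusion fails. Take X = {1}, A = ∅, B = ∅; then 1 ∈ (X ∖ A) ∪ (A ∪ X) but 1 ∉ (A ∪ B) ∪ (B ∖ A).

(⟸) This inclusion fails. Take X = ∅, A = ∅, B = {1}; then 1 ∈ (A ∪ B) ∪ (B ∖ A) but 1 ∉ (X ∖ A) ∪ (A ∪ X).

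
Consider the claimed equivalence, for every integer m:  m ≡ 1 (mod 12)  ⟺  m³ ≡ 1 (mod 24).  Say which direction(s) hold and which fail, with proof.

[⇒] This fails: take m = 13. Then 13 ≡ 1 (mod 12), but 13³ = 2197 ≡ 13 (mod 24), not 1.

[⇐] Conversely, the residues r modulo 24 with r³ ≡ 1 (mod 24) are exactly {1}, and each is ≡ 1 (mod 12).

Not equivalent: only (⇐) holds.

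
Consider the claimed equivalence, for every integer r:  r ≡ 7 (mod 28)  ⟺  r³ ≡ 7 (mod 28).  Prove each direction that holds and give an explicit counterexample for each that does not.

Forward direction. Suppose r ≡ 7 (mod 28). Write r = 28j + 7. Then (28j + 7)³ = 21952j³ + 16464j² + 4116j + 343 = 28(784j³ + 588j² + 147j + 12) + 7, so r³ ≡ 7 (mod 28).

Converse. Suppose r³ ≡ 7 (mod 28). The only residue r in {0, …, 27} with r³ ≡ 7 (mod 28) is r = 7, so r ≡ 7 (mod 28).

Both directions hold.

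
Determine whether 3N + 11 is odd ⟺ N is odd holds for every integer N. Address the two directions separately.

Both directions fail.

(⇒) This fails: N = 6 gives 3N + 11 = 29, which is odd, but 6 is even, not odd.

(⇐) This also fails: N = 3 is odd, but 3N + 11 = 20 is even, not odd.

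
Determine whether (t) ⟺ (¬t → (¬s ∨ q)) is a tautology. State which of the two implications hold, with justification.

(⟸) This fails. Under q = F, s = F, t = F, the left side is false but the right side is true.

(⟹) Assume the antecedent. If q is true, ¬t → (¬s ∨ q) reduces to true regardless of the other variables. If q is false, the antecedent forces (q = F, s = F, t = T) or (q = F, s = T, t = T), and ¬t → (¬s ∨ q) holds there. Either way ¬t → (¬s ∨ q) holds.

Only the forward implication holds.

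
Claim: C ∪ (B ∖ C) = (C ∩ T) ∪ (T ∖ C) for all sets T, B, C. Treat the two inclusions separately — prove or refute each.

Neither inclusion holds.

Forward inclusion. This inclusion fails. Take T = ∅, B = {1}, C = ∅; then 1 ∈ C ∪ (B ∖ C) but 1 ∉ (C ∩ T) ∪ (T ∖ C).

Reverse inclusion. This inclusion fails. Take T = {1}, B = ∅, C = ∅; then 1 ∈ (C ∩ T) ∪ (T ∖ C) but 1 ∉ C ∪ (B ∖ C).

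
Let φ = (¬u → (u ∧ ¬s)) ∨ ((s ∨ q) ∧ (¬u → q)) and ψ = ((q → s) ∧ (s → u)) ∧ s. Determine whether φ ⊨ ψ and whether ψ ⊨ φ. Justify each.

(→) This fails. Under q = T, s = F, u = F, the left side is true but the right side is false.

(←) Assume the antecedent. If q is true, the consequent reduces to true regardless of the other variables. If q is false, the antecedent forces (q = F, s = T, u = T), and the consequent holds there. Either way the consequent holds.

Only the reverse direction holds.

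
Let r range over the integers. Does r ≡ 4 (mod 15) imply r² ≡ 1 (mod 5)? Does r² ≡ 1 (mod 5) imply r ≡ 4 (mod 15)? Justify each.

(⇒) holds; (⇐) fails.

(⟸) This fails: take r = 1. Then 1² = 1 ≡ 1 (mod 5), yet 1 ≡ 1 (mod 15), not 4.

(⟹) Suppose r ≡ 4 (mod 15). Then r² ≡ 4² = 16 (mod 15), and since 5 ∣ 15, also r² ≡ 1 (mod 5).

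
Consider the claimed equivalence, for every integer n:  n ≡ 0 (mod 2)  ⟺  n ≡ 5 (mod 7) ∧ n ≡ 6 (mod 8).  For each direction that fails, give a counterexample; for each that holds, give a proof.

Forward direction. This fails: n = 0 gives 0 ≡ 0 (mod 2) but 0 ≡ 0 (mod 7), so the conjunction on the right does not hold.

Converse. If n ≡ 5 (mod 7) and n ≡ 6 (mod 8), then by the Chinese remainder theorem n ≡ 54 (mod 56). Since 54 ≡ 0 (mod 2) and 2 ∣ 56, we get n ≡ 0 (mod 2).

Only the converse holds.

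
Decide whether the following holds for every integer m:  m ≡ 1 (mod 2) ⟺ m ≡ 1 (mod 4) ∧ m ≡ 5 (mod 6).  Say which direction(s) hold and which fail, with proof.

Only the reverse direction holds.

[⇒] This fails: m = 1 gives 1 ≡ 1 (mod 2) but 1 ≡ 1 (mod 6), so the conjunction on the right does not hold.

[⇐] Conversely, if m ≡ 1 (mod 4) and m ≡ 5 (mod 6), then by the Chinese remainder theorem m ≡ 5 (mod 12). Since 5 ≡ 1 (mod 2) and 2 ∣ 12, we get m ≡ 1 (mod 2).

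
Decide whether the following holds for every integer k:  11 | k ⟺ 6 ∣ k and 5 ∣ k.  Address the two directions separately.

Both directions fail.

[⇒] This fails: take k = 11. Certainly 11 ∣ 11, but 6 ∤ 11.

[⇐] This fails: take k = 30. Both 6 ∣ 30 and 5 ∣ 30, yet 30 is not a multiple of 11 (since 30 = 2·11 + 8), so 11 ∤ 30.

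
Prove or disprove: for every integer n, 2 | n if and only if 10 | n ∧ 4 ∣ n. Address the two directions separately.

Converse. Suppose 10 ∣ n and 4 ∣ n. Any common multiple of 10 and 4 is a multiple of their lcm; here lcm(10, 4) = 10·4/gcd(10, 4) = 40/2 = 20, so 20 ∣ n. Since 2 ∣ 20, it follows that 2 ∣ n.

Forward direction. This fails: take n = 2. Certainly 2 ∣ 2, but 10 ∤ 2.

Only the reverse direction holds.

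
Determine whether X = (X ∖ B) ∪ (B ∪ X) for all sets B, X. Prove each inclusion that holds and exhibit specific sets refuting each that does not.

(⊆) holds; (⊇) fails.

(⟹) Let x ∈ X. Then either x ∈ X and x ∉ B; or x ∈ B ∩ X. In each case x ∈ (X ∖ B) ∪ (B ∪ X), so X ⊆ (X ∖ B) ∪ (B ∪ X).

(⟸) This inclusion fails. Take B = {1}, X = ∅; then 1 ∈ (X ∖ B) ∪ (B ∪ X) but 1 ∉ X.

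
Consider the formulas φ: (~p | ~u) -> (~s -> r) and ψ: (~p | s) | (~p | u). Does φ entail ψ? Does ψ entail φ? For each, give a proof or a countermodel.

(⇒) This fails. Under p = T, u = F, s = F, r = T, the left side is true but the right side is false.

(⇐) This fails. Under p = F, u = F, s = F, r = F, the left side is false but the right side is true.

Neither direction holds.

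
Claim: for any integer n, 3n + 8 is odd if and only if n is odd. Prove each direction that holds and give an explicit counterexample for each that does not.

(⇒) Suppose 3n + 8 is odd. Since 3 is odd, 3n and n have the same parity, so 3n + 8 ≡ n + 8 (mod 2). As 8 is even, 3n + 8 is odd exactly when n is odd. Thus n is odd.

(⇐) Conversely, suppose n is odd; write n = 2j + 1. Then 3n + 8 = 3·(2j + 1) + 8 = 2·3j + 11, which is odd.

Both directions hold.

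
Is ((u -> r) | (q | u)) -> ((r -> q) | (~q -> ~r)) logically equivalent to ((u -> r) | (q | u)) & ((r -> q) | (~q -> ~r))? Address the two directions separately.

(→) Assume the antecedent. If r is true, the antecedent forces (r = T, u = F, q = T) or (r = T, u = T, q = T), and the consequent holds there. If r is false, the consequent reduces to true regardless of the other variables. Either way the consequent holds.

(←) Assume the antecedent. If r is true, the antecedent forces (r = T, u = F, q = T) or (r = T, u = T, q = T), and the consequent holds there. If r is false, the consequent reduces to true regardless of the other variables. Either way the consequent holds.

Both implications hold.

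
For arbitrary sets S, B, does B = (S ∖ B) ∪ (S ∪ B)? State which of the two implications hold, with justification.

(⊆) Let x ∈ B. Then either x ∈ B and x ∉ S; or x ∈ S ∩ B. In each case x ∈ (S ∖ B) ∪ (S ∪ B), so B ⊆ (S ∖ B) ∪ (S ∪ B).

(⊇) This inclusion fails. Take S = {1}, B = ∅; then 1 ∈ (S ∖ B) ∪ (S ∪ B) but 1 ∉ B.

The sets are not equal: only the forward inclusion holds.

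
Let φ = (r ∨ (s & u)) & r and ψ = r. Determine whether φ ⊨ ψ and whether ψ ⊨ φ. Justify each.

Both directions hold; the statement is true.

(←) Assume the antecedent. If u is true, the antecedent forces (u = T, s = F, r = T) or (u = T, s = T, r = T), and (r ∨ (s & u)) & r holds there. If u is false, the antecedent forces (u = F, s = F, r = T) or (u = F, s = T, r = T), and (r ∨ (s & u)) & r holds there. Either way (r ∨ (s & u)) & r holds.

(→) Assume the antecedent. If u is true, the antecedent forces (u = T, s = F, r = T) or (u = T, s = T, r = T), and r holds there. If u is false, the antecedent forces (u = F, s = F, r = T) or (u = F, s = T, r = T), and r holds there. Either way r holds.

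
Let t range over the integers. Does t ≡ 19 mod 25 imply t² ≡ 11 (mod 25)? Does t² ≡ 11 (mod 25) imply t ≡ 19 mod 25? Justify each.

The forward direction holds; the converse fails.

(⇒) Suppose t ≡ 19 mod 25. Write t = 25j + 19. Then (25j + 19)² = 625j² + 950j + 361 = 25(25j² + 38j + 14) + 11, so t² ≡ 11 (mod 25).

(⇐) This fails: take t = 6. Then 6² = 36 ≡ 11 (mod 25), yet 6 ≡ 6 (mod 25), not 19.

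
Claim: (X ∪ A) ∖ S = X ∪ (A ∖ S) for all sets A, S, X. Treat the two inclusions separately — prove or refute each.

(⊆) Let x ∈ (X ∪ A) ∖ S. Then either x ∈ A and x ∉ S, X; or x ∈ X and x ∉ A, S; or x ∈ A ∩ X and x ∉ S. In each case x ∈ X ∪ (A ∖ S), so (X ∪ A) ∖ S ⊆ X ∪ (A ∖ S).

(⊇) This inclusion fails. Take A = ∅, S = {1}, X = {1}; then 1 ∈ X ∪ (A ∖ S) but 1 ∉ (X ∪ A) ∖ S.

Only the forward inclusion holds.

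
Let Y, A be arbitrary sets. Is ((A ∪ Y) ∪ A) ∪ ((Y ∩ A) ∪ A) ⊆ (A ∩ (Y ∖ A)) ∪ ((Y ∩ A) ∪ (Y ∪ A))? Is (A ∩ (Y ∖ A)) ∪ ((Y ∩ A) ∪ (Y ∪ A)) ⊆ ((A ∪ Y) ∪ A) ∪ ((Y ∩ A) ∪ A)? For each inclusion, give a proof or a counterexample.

Both inclusions hold.

Forward inclusion. Let x ∈ ((A ∪ Y) ∪ A) ∪ ((Y ∩ A) ∪ A). Then either x ∈ Y and x ∉ A; or x ∈ A and x ∉ Y; or x ∈ Y ∩ A. In each case x ∈ (A ∩ (Y ∖ A)) ∪ ((Y ∩ A) ∪ (Y ∪ A)), so ((A ∪ Y) ∪ A) ∪ ((Y ∩ A) ∪ A) ⊆ (A ∩ (Y ∖ A)) ∪ ((Y ∩ A) ∪ (Y ∪ A)).

Reverse inclusion. Let x ∈ (A ∩ (Y ∖ A)) ∪ ((Y ∩ A) ∪ (Y ∪ A)). Then either x ∈ Y and x ∉ A; or x ∈ A and x ∉ Y; or x ∈ Y ∩ A. In each case x ∈ ((A ∪ Y) ∪ A) ∪ ((Y ∩ A) ∪ A), so (A ∩ (Y ∖ A)) ∪ ((Y ∩ A) ∪ (Y ∪ A)) ⊆ ((A ∪ Y) ∪ A) ∪ ((Y ∩ A) ∪ A).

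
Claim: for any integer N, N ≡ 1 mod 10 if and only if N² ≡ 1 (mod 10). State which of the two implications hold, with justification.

Only the forward implication holds.

(→) Suppose N ≡ 1 mod 10. Write N = 10j + 1. Then (10j + 1)² = 100j² + 20j + 1 = 10(10j² + 2j) + 1, so N² ≡ 1 (mod 10).

(←) This fails: take N = 9. Then 9² = 81 ≡ 1 (mod 10), yet 9 ≡ 9 (mod 10), not 1.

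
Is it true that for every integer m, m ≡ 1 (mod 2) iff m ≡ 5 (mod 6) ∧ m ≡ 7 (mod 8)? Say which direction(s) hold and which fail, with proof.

Forward direction. This fails: m = 1 gives 1 ≡ 1 (mod 2) but 1 ≡ 1 (mod 6), so the conjunction on the right does not hold.

Converse. If m ≡ 5 (mod 6) and m ≡ 7 (mod 8), then by the Chinese remainder theorem m ≡ 23 (mod 24). Since 23 ≡ 1 (mod 2) and 2 ∣ 24, we get m ≡ 1 (mod 2).

Only the converse holds.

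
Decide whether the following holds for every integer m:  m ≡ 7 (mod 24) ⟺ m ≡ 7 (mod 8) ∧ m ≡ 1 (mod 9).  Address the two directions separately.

[⇐] If m ≡ 7 (mod 8) and m ≡ 1 (mod 9), then by the Chinese remainder theorem m ≡ 55 (mod 72). Since 55 ≡ 7 (mod 24) and 24 ∣ 72, we get m ≡ 7 (mod 24).

[⇒] This fails: m = 31 gives 31 ≡ 7 (mod 24) but 31 ≡ 4 (mod 9), so the conjunction on the right does not hold.

(⇒) fails; (⇐) holds.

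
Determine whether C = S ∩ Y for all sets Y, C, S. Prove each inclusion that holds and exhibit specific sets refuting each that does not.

(⊆) This inclusion fails. Take Y = ∅, C = {1}, S = ∅; then 1 ∈ C but 1 ∉ S ∩ Y.

(⊇) This inclusion fails. Take Y = {1}, C = ∅, S = {1}; then 1 ∈ S ∩ Y but 1 ∉ C.

Both inclusions fail.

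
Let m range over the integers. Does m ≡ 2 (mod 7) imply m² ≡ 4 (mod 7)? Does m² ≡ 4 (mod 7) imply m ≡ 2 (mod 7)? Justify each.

(⇐) This fails: take m = 5. Then 5² = 25 ≡ 4 (mod 7), yet 5 ≡ 5 (mod 7), not 2.

(⇒) Suppose m ≡ 2 (mod 7). Write m = 7j + 2. Then (7j + 2)² = 49j² + 28j + 4 = 7(7j² + 4j) + 4, so m² ≡ 4 (mod 7).

The forward direction holds; the converse fails.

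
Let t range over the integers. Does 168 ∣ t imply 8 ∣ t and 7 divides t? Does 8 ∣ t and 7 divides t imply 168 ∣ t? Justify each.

(⇒) holds; (⇐) fails.

(⟹) If 168 ∣ t, write t = 168q. Since 168 = 21·8, t = 8·(21q), so 8 ∣ t; and since 168 = 24·7, t = 7·(24q), so 7 ∣ t.

(⟸) This fails: take t = 56. Both 8 ∣ 56 and 7 ∣ 56, yet 56 is not a multiple of 168 (since 56 = 0·168 + 56), so 168 ∤ 56.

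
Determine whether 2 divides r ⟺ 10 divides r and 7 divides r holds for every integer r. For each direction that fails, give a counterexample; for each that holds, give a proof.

(⟹) This fails: take r = 2. Certainly 2 ∣ 2, but 10 ∤ 2.

(⟸) Suppose 10 ∣ r and 7 ∣ r. Any common multiple of 10 and 7 is a multiple of their lcm; here gcd(10, 7) = 1, so lcm(10, 7) = 10·7 = 70, so 70 ∣ r. Since 2 ∣ 70, it follows that 2 ∣ r.

The forward direction fails; the converse holds.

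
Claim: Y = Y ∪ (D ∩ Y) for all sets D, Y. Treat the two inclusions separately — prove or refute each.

(⟹) Let x ∈ Y. Then either x ∈ Y and x ∉ D; or x ∈ D ∩ Y. In each case x ∈ Y ∪ (D ∩ Y), so Y ⊆ Y ∪ (D ∩ Y).

(⟸) Let x ∈ Y ∪ (D ∩ Y). Then either x ∈ Y and x ∉ D; or x ∈ D ∩ Y. In each case x ∈ Y, so Y ∪ (D ∩ Y) ⊆ Y.

The two sets are equal.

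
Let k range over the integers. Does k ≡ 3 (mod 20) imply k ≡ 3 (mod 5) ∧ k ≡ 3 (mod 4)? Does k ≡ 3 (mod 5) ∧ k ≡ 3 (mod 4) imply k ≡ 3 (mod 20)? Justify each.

Both directions hold; the statement is true.

Forward direction. Suppose k ≡ 3 (mod 20); write k = 20j + 3. Since 5 ∣ 20, reducing mod 5 gives k ≡ 3 (mod 5); since 4 ∣ 20, reducing mod 4 gives k ≡ 3 (mod 4).

Converse. If k ≡ 3 (mod 5) and k ≡ 3 (mod 4), then by the Chinese remainder theorem k ≡ 3 (mod 20). This is exactly k ≡ 3 (mod 20).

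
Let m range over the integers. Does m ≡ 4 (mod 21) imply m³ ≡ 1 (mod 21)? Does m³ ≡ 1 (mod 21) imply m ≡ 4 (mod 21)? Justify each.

Forward direction. Suppose m ≡ 4 (mod 21). Write m = 21j + 4. Then (21j + 4)³ = 9261j³ + 5292j² + 1008j + 64 = 21(441j³ + 252j² + 48j + 3) + 1, so m³ ≡ 1 (mod 21).

Converse. This fails: take m = 1. Then 1³ = 1 ≡ 1 (mod 21), yet 1 ≡ 1 (mod 21), not 4.

Only the forward implication holds.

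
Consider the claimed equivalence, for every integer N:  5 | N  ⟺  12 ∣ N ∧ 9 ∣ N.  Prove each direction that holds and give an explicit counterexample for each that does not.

(⟹) This fails: take N = 5. Certainly 5 ∣ 5, but 12 ∤ 5.

(⟸) This fails: take N = 36. Both 12 ∣ 36 and 9 ∣ 36, yet 36 is not a multiple of 5 (since 36 = 7·5 + 1), so 5 ∤ 36.

Both directions fail.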